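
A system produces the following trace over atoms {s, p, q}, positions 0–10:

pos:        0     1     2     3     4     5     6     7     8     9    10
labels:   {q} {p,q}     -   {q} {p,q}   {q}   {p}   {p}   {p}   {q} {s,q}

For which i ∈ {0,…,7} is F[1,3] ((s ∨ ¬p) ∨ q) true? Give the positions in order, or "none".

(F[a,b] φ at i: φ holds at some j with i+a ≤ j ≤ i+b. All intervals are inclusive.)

0, 1, 2, 3, 4, 6, 7

Evaluate at each i in [0,7]:
  i=0: ✓ (witness j=1)
  i=1: ✓ (witness j=2)
  i=2: ✓ (witness j=3)
  i=3: ✓ (witness j=4)
  i=4: ✓ (witness j=5)
  i=5: ✗ (none in [6,8])
  i=6: ✓ (witness j=9)
  i=7: ✓ (witness j=9)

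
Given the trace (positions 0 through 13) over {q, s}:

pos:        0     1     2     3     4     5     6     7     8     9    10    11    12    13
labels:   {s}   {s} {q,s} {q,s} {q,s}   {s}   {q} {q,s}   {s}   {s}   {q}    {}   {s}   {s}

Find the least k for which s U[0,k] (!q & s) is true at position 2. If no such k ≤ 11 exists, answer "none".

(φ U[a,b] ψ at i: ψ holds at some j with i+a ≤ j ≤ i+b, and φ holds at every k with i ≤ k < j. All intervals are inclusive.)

3

Need earliest j ≥ 2 with (!q & s), and s at every k in [2,j-1].
  j=2: rhs fails.
  j=3: rhs fails.
  j=4: rhs fails.
  j=5: rhs holds; lhs holds on [2,4]. k = 3.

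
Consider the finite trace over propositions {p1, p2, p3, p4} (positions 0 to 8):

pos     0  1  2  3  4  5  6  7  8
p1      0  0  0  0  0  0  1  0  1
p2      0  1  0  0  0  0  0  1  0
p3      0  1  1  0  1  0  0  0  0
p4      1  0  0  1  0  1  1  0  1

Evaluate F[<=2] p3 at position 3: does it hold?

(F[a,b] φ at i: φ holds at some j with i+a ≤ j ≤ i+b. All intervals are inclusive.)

Yes

Check p3 at each j in [3,5]:
  j=3: false
  j=4: true
  j=5: false
Found at j=4 → formula holds.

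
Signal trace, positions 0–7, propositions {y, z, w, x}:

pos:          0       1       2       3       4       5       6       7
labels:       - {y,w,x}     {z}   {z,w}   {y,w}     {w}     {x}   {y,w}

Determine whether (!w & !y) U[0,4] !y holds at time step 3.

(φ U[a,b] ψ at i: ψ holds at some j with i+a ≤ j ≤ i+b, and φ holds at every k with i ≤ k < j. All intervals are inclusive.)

Need some j in [3,7] with !y, and (!w & !y) at every k in [3,j-1].
  j=3: !y holds; no prefix to check → satisfied.

True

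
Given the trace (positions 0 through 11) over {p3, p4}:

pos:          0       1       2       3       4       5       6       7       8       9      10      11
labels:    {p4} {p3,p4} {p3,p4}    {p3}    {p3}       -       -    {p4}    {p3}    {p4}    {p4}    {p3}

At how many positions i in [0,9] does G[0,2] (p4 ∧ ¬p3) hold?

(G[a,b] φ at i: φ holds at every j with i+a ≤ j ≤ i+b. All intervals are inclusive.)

0

Evaluate at each i in [0,9]:
  i=0: ✗ (fails at j=1)
  i=1: ✗ (fails at j=1)
  i=2: ✗ (fails at j=2)
  i=3: ✗ (fails at j=3)
  i=4: ✗ (fails at j=4)
  i=5: ✗ (fails at j=5)
  i=6: ✗ (fails at j=6)
  i=7: ✗ (fails at j=8)
  i=8: ✗ (fails at j=8)
  i=9: ✗ (fails at j=11)
Positions where it holds: {} → 0.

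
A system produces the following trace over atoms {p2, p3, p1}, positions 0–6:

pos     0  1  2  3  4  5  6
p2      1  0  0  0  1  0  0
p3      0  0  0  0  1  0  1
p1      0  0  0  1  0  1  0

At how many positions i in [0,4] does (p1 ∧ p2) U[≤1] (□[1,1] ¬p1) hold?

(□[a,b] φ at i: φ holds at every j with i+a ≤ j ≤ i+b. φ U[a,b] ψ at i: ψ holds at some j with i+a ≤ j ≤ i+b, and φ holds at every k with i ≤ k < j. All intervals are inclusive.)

3

Evaluate at each i in [0,4]:
  i=0: ✓ (rhs at j=0)
  i=1: ✓ (rhs at j=1)
  i=2: ✗ (lhs fails at k=2 before rhs at j=3)
  i=3: ✓ (rhs at j=3)
  i=4: ✗ (lhs fails at k=4 before rhs at j=5)
Positions where it holds: {0, 1, 3} → 3.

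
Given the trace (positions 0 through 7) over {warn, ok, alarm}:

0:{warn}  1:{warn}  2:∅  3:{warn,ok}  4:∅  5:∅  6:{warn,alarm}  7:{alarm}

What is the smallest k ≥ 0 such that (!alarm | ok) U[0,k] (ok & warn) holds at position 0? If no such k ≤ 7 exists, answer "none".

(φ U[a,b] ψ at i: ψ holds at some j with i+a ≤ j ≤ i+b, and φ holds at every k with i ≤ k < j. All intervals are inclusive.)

3

Need earliest j ≥ 0 with (ok & warn), and (!alarm | ok) at every k in [0,j-1].
  j=0: rhs fails.
  j=1: rhs fails.
  j=2: rhs fails.
  j=3: rhs holds; lhs holds on [0,2]. k = 3.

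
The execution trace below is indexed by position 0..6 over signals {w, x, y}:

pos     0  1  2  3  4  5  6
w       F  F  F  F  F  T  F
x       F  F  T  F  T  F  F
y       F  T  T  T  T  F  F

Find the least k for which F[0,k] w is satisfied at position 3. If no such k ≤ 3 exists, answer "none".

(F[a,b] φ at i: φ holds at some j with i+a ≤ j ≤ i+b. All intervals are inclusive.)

Scan j = 3,4,… for w:
  j=3: fails
  j=4: fails
  j=5: holds
First hit at j=5, so smallest k = 5-3 = 2.

2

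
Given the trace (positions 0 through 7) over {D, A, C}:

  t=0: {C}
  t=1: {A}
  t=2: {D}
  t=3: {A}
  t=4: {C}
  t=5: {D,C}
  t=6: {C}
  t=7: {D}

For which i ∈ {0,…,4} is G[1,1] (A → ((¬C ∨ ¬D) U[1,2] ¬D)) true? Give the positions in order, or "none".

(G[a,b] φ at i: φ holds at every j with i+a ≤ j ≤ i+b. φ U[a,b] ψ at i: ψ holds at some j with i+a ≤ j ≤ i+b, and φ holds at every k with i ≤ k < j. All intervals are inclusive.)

Evaluate at each i in [0,4]:
  i=0: ✓ (all of [1,1])
  i=1: ✓ (all of [2,2])
  i=2: ✓ (all of [3,3])
  i=3: ✓ (all of [4,4])
  i=4: ✓ (all of [5,5])

0, 1, 2, 3, 4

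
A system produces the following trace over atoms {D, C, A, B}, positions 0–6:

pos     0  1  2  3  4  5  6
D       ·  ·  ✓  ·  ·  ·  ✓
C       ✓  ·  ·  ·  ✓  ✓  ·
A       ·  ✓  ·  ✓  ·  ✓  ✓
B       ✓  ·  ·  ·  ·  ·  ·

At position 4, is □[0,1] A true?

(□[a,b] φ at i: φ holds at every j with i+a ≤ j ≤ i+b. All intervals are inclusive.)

Check A at every j in [4,5]:
  j=4: false
  j=5: true
Fails at j=4 → formula fails.

False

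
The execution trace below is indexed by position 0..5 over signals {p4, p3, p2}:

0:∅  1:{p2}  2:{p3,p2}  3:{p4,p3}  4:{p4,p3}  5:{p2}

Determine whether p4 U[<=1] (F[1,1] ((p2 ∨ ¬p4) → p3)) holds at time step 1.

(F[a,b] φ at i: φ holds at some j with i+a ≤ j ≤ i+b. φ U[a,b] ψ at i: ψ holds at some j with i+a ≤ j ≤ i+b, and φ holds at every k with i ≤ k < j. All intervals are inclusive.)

Holds

Need some j in [1,2] with F[1,1] ((p2 ∨ ¬p4) → p3), and p4 at every k in [1,j-1].
  j=1: F[1,1] ((p2 ∨ ¬p4) → p3) holds; no prefix to check → satisfied.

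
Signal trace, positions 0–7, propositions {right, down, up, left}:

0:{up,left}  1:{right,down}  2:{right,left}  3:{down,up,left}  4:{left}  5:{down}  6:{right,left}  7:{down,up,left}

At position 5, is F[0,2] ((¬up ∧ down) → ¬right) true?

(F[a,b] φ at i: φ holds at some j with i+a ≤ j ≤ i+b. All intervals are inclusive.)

Check ((¬up ∧ down) → ¬right) at each j in [5,7]:
  j=5: true
  j=6: true
  j=7: true
Found at j=5 → formula holds.

Yes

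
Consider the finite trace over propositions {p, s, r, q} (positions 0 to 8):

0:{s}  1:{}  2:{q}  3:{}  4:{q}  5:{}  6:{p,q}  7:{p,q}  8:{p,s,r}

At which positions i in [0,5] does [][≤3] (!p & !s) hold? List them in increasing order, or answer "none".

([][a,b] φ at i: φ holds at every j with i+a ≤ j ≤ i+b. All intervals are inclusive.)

1, 2

Evaluate at each i in [0,5]:
  i=0: ✗ (fails at j=0)
  i=1: ✓ (all of [1,4])
  i=2: ✓ (all of [2,5])
  i=3: ✗ (fails at j=6)
  i=4: ✗ (fails at j=6)
  i=5: ✗ (fails at j=6)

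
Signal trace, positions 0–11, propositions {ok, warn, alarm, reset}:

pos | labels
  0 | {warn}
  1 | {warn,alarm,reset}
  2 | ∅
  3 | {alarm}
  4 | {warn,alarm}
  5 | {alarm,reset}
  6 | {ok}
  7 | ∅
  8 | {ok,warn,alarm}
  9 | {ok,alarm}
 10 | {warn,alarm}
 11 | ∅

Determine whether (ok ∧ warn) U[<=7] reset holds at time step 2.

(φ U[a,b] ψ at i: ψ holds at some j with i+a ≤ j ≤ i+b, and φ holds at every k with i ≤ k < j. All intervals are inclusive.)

Need some j in [2,9] with reset, and (ok ∧ warn) at every k in [2,j-1].
  j=2: reset false.
  j=3: reset false.
  j=4: reset false.
  j=5: reset holds, but (ok ∧ warn) fails at k=2 → not this j.
  j=6: reset false.
  j=7: reset false.
  j=8: reset false.
  j=9: reset false.
No j in the window works → until fails.

False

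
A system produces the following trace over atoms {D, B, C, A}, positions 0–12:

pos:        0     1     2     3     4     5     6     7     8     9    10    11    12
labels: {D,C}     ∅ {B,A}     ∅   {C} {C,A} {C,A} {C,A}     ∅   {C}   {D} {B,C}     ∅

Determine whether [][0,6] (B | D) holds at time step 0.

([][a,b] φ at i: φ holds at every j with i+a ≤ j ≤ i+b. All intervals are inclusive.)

Check (B | D) at every j in [0,6]:
  j=0: true
  j=1: false
  j=2: true
  j=3: false
  j=4: false
  j=5: false
  j=6: false
Fails at j=1 → formula fails.

False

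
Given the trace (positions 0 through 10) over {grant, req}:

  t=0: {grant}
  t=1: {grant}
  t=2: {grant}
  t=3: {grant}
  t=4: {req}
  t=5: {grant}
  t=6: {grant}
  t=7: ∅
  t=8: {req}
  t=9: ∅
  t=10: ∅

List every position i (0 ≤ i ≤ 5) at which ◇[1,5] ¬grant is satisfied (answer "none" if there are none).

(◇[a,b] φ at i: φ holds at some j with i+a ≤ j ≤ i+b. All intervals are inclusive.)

Evaluate at each i in [0,5]:
  i=0: ✓ (witness j=4)
  i=1: ✓ (witness j=4)
  i=2: ✓ (witness j=4)
  i=3: ✓ (witness j=4)
  i=4: ✓ (witness j=7)
  i=5: ✓ (witness j=7)

0, 1, 2, 3, 4, 5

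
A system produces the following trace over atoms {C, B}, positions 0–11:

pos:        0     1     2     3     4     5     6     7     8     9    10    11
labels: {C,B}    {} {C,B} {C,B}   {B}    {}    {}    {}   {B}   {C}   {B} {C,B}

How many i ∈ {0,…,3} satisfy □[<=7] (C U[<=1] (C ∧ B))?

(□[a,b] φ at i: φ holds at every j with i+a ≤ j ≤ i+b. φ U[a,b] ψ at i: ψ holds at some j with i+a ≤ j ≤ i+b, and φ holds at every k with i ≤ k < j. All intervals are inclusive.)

0

Evaluate at each i in [0,3]:
  i=0: ✗ (fails at j=1)
  i=1: ✗ (fails at j=1)
  i=2: ✗ (fails at j=4)
  i=3: ✗ (fails at j=4)
Positions where it holds: {} → 0.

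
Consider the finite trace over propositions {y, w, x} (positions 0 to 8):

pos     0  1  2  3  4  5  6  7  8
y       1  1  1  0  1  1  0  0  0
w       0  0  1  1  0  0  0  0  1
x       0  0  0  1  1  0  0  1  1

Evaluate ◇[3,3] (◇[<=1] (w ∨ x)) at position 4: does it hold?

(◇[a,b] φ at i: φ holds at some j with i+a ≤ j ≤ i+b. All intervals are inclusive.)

Holds

Check ◇[<=1] (w ∨ x) at each j in [7,7]:
  j=7: holds (witness at 7)
Found at j=7 → formula holds.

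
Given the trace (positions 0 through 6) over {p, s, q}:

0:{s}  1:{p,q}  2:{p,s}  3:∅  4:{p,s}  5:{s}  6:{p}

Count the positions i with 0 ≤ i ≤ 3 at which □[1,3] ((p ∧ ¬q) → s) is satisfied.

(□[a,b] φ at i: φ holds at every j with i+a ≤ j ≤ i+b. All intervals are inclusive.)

Evaluate at each i in [0,3]:
  i=0: ✓ (all of [1,3])
  i=1: ✓ (all of [2,4])
  i=2: ✓ (all of [3,5])
  i=3: ✗ (fails at j=6)
Positions where it holds: {0, 1, 2} → 3.

3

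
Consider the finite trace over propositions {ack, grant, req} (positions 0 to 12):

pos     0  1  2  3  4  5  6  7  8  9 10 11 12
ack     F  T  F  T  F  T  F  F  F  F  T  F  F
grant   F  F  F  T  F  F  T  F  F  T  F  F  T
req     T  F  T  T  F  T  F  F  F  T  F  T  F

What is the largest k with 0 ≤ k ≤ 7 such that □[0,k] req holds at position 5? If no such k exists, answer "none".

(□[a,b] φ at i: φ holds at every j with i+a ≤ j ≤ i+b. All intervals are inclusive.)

0

req must hold from j=5 onward; find where it first fails.
  j=5: holds
  j=6: fails
Holds on [5,5], so largest k = 0.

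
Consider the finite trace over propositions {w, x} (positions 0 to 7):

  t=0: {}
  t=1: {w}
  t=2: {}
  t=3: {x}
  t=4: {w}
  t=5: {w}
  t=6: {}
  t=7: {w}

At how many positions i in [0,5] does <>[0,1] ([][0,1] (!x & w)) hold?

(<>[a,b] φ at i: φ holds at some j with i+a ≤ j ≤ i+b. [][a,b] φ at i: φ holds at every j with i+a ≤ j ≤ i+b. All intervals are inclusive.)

2

Evaluate at each i in [0,5]:
  i=0: ✗ (none in [0,1])
  i=1: ✗ (none in [1,2])
  i=2: ✗ (none in [2,3])
  i=3: ✓ (witness j=4)
  i=4: ✓ (witness j=4)
  i=5: ✗ (none in [5,6])
Positions where it holds: {3, 4} → 2.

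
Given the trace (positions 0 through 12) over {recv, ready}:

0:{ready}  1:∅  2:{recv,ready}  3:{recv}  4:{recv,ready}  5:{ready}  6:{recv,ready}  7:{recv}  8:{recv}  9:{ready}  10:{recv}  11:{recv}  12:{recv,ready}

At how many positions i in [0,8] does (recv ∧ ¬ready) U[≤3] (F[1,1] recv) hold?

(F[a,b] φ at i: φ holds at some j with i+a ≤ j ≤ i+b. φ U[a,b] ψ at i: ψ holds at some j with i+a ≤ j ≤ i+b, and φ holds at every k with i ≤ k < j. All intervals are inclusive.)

7

Evaluate at each i in [0,8]:
  i=0: ✗ (lhs fails at k=0 before rhs at j=1)
  i=1: ✓ (rhs at j=1)
  i=2: ✓ (rhs at j=2)
  i=3: ✓ (rhs at j=3)
  i=4: ✗ (lhs fails at k=4 before rhs at j=5)
  i=5: ✓ (rhs at j=5)
  i=6: ✓ (rhs at j=6)
  i=7: ✓ (rhs at j=7)
  i=8: ✓ (rhs at j=9; lhs holds on [8,8])
Positions where it holds: {1, 2, 3, 5, 6, 7, 8} → 7.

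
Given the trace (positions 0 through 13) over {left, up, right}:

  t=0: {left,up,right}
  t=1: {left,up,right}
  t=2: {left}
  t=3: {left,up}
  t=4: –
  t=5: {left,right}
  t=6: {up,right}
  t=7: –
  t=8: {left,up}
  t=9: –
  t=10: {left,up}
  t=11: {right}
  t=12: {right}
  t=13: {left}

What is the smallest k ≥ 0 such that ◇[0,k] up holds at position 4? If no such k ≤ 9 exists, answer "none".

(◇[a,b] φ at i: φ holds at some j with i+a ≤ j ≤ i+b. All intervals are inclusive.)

2

Scan j = 4,5,… for up:
  j=4: fails
  j=5: fails
  j=6: holds
First hit at j=6, so smallest k = 6-4 = 2.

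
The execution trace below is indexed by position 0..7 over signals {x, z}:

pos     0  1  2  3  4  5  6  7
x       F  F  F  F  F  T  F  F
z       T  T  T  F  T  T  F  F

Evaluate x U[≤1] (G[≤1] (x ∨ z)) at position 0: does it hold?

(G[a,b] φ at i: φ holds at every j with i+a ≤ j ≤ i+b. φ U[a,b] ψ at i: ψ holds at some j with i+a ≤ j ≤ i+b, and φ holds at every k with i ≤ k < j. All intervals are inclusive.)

Need some j in [0,1] with G[≤1] (x ∨ z), and x at every k in [0,j-1].
  j=0: G[≤1] (x ∨ z) holds; no prefix to check → satisfied.

Holds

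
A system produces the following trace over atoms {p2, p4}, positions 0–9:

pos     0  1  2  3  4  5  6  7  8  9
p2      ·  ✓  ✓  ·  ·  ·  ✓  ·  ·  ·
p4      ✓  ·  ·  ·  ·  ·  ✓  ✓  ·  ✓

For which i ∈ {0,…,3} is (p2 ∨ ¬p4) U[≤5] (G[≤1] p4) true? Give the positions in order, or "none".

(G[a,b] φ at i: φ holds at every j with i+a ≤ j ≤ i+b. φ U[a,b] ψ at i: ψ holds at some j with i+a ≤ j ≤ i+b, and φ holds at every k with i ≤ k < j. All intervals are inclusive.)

1, 2, 3

Evaluate at each i in [0,3]:
  i=0: ✗ (no rhs in [0,5])
  i=1: ✓ (rhs at j=6; lhs holds on [1,5])
  i=2: ✓ (rhs at j=6; lhs holds on [2,5])
  i=3: ✓ (rhs at j=6; lhs holds on [3,5])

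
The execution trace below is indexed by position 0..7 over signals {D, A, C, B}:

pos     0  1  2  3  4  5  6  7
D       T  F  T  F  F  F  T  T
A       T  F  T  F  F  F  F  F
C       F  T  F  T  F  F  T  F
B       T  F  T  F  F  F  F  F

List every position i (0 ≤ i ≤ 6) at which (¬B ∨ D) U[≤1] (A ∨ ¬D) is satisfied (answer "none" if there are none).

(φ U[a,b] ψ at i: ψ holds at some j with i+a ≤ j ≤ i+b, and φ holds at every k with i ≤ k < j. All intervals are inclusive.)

0, 1, 2, 3, 4, 5

Evaluate at each i in [0,6]:
  i=0: ✓ (rhs at j=0)
  i=1: ✓ (rhs at j=1)
  i=2: ✓ (rhs at j=2)
  i=3: ✓ (rhs at j=3)
  i=4: ✓ (rhs at j=4)
  i=5: ✓ (rhs at j=5)
  i=6: ✗ (no rhs in [6,7])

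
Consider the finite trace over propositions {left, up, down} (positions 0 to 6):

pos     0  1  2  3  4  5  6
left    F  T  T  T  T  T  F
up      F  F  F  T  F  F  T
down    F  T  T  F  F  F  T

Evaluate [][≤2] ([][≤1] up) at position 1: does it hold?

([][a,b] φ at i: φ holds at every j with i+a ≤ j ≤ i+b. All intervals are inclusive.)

No

Check [][≤1] up at every j in [1,3]:
  j=1: fails at 1
  j=2: fails at 2
  j=3: fails at 4
Fails at j=1 → formula fails.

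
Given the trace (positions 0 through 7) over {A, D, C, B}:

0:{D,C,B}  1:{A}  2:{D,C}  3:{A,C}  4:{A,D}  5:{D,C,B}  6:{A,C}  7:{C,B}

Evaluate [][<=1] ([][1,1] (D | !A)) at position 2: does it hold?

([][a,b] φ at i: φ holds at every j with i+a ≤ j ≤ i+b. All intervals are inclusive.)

No

Check [][1,1] (D | !A) at every j in [2,3]:
  j=2: fails at 3
  j=3: holds on [4,4]
Fails at j=2 → formula fails.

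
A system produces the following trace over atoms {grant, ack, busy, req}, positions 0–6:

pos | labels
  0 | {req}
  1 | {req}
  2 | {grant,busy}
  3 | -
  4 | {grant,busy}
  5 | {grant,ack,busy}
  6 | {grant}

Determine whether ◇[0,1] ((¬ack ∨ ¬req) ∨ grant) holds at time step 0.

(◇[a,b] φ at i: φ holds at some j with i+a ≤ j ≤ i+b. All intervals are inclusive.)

True

Check ((¬ack ∨ ¬req) ∨ grant) at each j in [0,1]:
  j=0: true
  j=1: true
Found at j=0 → formula holds.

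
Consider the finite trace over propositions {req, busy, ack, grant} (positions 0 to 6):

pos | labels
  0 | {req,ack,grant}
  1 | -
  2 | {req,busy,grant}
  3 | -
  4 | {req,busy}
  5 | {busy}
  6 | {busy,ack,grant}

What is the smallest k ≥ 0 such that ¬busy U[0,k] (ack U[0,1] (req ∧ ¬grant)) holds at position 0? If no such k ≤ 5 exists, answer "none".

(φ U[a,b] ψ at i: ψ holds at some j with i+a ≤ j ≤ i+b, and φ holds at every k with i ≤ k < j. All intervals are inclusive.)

Need earliest j ≥ 0 with (ack U[0,1] (req ∧ ¬grant)), and ¬busy at every k in [0,j-1].
  j=0: rhs fails.
  j=1: rhs fails.
  j=2: rhs fails.
  j=3: rhs fails.
  j=4: rhs holds but lhs fails at k=2.
  j=5: rhs fails.
No witness within the range → none.

none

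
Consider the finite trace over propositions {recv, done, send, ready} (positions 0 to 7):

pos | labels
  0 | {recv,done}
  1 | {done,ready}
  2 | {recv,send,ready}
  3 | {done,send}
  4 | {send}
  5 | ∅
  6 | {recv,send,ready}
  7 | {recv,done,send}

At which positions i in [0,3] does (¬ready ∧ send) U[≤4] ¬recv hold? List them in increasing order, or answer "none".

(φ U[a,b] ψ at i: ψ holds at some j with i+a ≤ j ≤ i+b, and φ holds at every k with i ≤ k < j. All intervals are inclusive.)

1, 3

Evaluate at each i in [0,3]:
  i=0: ✗ (lhs fails at k=0 before rhs at j=1)
  i=1: ✓ (rhs at j=1)
  i=2: ✗ (lhs fails at k=2 before rhs at j=3)
  i=3: ✓ (rhs at j=3)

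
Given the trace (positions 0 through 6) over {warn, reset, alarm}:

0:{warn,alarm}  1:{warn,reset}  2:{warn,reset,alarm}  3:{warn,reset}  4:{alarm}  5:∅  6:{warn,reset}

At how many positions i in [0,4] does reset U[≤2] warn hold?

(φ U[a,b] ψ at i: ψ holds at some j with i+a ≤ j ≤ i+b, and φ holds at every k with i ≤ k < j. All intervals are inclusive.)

4

Evaluate at each i in [0,4]:
  i=0: ✓ (rhs at j=0)
  i=1: ✓ (rhs at j=1)
  i=2: ✓ (rhs at j=2)
  i=3: ✓ (rhs at j=3)
  i=4: ✗ (lhs fails at k=4 before rhs at j=6)
Positions where it holds: {0, 1, 2, 3} → 4.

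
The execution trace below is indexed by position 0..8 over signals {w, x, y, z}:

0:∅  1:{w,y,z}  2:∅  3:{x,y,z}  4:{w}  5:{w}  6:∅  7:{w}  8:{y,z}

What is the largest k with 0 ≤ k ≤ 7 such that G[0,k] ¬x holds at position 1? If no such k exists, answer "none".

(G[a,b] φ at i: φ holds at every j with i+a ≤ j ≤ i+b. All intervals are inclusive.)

¬x must hold from j=1 onward; find where it first fails.
  j=1: holds
  j=2: holds
  j=3: fails
Holds on [1,2], so largest k = 1.

1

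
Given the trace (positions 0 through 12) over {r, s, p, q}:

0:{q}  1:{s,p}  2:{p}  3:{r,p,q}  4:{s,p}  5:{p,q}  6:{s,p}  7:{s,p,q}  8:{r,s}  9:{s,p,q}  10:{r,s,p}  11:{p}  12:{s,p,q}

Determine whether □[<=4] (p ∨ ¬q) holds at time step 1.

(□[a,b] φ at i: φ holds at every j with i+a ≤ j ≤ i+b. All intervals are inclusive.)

Check (p ∨ ¬q) at every j in [1,5]:
  j=1: true
  j=2: true
  j=3: true
  j=4: true
  j=5: true
All positions satisfy it → formula holds.

True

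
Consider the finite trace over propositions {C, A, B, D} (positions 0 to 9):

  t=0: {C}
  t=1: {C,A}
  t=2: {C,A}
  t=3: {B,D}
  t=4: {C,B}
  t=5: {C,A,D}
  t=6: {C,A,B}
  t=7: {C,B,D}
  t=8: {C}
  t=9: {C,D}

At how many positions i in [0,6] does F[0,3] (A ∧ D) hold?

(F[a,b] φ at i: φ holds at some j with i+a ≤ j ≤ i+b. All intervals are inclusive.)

Evaluate at each i in [0,6]:
  i=0: ✗ (none in [0,3])
  i=1: ✗ (none in [1,4])
  i=2: ✓ (witness j=5)
  i=3: ✓ (witness j=5)
  i=4: ✓ (witness j=5)
  i=5: ✓ (witness j=5)
  i=6: ✗ (none in [6,9])
Positions where it holds: {2, 3, 4, 5} → 4.

4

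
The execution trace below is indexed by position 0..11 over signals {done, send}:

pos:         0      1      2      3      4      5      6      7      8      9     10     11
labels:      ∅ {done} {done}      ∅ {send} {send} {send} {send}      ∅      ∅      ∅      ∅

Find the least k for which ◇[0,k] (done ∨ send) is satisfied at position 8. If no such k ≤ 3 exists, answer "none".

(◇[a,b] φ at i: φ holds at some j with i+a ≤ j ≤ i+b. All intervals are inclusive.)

none

Scan j = 8,9,… for (done ∨ send):
  j=8: fails
  j=9: fails
  j=10: fails
  j=11: fails
No j in [8,11] satisfies it → none.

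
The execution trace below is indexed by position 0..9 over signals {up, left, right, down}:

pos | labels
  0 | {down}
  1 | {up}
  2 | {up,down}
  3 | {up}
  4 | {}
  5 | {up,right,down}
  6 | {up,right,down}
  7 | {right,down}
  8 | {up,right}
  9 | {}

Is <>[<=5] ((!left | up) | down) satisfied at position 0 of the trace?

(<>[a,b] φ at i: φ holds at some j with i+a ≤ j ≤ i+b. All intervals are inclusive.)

Yes

Check ((!left | up) | down) at each j in [0,5]:
  j=0: true
  j=1: true
  j=2: true
  j=3: true
  j=4: true
  j=5: true
Found at j=0 → formula holds.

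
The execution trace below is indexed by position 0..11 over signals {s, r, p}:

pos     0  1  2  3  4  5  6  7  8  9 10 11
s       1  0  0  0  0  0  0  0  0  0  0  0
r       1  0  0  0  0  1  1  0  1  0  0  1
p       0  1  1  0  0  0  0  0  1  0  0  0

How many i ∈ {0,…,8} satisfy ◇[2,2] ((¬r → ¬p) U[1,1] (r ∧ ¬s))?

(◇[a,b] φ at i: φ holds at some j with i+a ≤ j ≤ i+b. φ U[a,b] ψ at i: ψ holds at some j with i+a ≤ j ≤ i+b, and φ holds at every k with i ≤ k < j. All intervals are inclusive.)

4

Evaluate at each i in [0,8]:
  i=0: ✗ (none in [2,2])
  i=1: ✗ (none in [3,3])
  i=2: ✓ (witness j=4)
  i=3: ✓ (witness j=5)
  i=4: ✗ (none in [6,6])
  i=5: ✓ (witness j=7)
  i=6: ✗ (none in [8,8])
  i=7: ✗ (none in [9,9])
  i=8: ✓ (witness j=10)
Positions where it holds: {2, 3, 5, 8} → 4.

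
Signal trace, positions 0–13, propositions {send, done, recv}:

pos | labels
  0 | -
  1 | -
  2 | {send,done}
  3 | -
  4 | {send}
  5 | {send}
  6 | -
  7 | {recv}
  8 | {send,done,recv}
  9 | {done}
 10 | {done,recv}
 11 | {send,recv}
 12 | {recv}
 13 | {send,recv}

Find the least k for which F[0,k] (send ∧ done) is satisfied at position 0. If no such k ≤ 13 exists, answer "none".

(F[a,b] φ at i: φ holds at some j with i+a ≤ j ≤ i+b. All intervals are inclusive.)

2

Scan j = 0,1,… for (send ∧ done):
  j=0: fails
  j=1: fails
  j=2: holds
First hit at j=2, so smallest k = 2-0 = 2.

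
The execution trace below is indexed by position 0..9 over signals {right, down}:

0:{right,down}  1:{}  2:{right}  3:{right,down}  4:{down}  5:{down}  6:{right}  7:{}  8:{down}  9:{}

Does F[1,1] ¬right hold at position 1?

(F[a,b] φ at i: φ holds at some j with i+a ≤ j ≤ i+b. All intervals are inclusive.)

Check ¬right at each j in [2,2]:
  j=2: false
No position in the window satisfies it → formula fails.

False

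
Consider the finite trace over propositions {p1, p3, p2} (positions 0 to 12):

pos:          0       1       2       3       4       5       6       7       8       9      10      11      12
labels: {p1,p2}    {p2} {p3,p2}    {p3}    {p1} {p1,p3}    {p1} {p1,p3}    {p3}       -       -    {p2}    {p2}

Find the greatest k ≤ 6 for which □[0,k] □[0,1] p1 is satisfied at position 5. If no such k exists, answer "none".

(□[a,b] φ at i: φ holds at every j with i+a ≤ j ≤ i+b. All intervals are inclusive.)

1

□[0,1] p1 must hold from j=5 onward; find where it first fails.
  j=5: holds
  j=6: holds
  j=7: fails
Holds on [5,6], so largest k = 1.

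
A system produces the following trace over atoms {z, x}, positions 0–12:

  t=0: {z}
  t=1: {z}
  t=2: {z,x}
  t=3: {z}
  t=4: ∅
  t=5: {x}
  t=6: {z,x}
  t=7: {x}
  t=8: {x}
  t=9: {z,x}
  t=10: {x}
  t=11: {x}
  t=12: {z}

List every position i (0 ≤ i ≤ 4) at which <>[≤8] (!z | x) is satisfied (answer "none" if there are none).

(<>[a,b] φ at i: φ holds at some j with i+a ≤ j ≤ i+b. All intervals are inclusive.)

0, 1, 2, 3, 4

Evaluate at each i in [0,4]:
  i=0: ✓ (witness j=2)
  i=1: ✓ (witness j=2)
  i=2: ✓ (witness j=2)
  i=3: ✓ (witness j=4)
  i=4: ✓ (witness j=4)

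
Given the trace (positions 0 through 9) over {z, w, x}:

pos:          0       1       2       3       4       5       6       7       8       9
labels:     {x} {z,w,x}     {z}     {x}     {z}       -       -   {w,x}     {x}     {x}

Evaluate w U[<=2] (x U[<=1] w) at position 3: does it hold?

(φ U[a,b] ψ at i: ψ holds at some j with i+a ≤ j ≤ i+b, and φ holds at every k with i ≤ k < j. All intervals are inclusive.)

No

Need some j in [3,5] with (x U[<=1] w), and w at every k in [3,j-1].
  j=3: (x U[<=1] w) — fails.
  j=4: (x U[<=1] w) — fails.
  j=5: (x U[<=1] w) — fails.
No j in the window works → until fails.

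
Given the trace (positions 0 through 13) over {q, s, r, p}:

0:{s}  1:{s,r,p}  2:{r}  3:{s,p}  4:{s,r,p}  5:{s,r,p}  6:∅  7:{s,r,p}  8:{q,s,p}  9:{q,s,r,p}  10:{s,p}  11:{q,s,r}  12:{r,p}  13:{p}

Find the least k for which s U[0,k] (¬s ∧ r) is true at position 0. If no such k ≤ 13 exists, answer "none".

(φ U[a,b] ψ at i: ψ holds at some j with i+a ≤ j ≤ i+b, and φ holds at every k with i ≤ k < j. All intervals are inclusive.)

2

Need earliest j ≥ 0 with (¬s ∧ r), and s at every k in [0,j-1].
  j=0: rhs fails.
  j=1: rhs fails.
  j=2: rhs holds; lhs holds on [0,1]. k = 2.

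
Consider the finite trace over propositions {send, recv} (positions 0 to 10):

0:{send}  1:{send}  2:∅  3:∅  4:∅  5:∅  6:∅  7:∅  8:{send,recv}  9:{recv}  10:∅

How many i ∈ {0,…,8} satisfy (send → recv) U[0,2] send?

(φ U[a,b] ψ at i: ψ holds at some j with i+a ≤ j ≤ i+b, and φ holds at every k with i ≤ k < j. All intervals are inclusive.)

Evaluate at each i in [0,8]:
  i=0: ✓ (rhs at j=0)
  i=1: ✓ (rhs at j=1)
  i=2: ✗ (no rhs in [2,4])
  i=3: ✗ (no rhs in [3,5])
  i=4: ✗ (no rhs in [4,6])
  i=5: ✗ (no rhs in [5,7])
  i=6: ✓ (rhs at j=8; lhs holds on [6,7])
  i=7: ✓ (rhs at j=8; lhs holds on [7,7])
  i=8: ✓ (rhs at j=8)
Positions where it holds: {0, 1, 6, 7, 8} → 5.

5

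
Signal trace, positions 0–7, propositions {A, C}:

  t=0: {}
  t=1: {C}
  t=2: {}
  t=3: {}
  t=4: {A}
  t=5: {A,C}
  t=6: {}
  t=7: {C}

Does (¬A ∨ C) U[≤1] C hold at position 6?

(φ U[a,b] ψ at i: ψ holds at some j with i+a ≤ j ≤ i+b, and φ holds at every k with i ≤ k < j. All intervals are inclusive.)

Need some j in [6,7] with C, and (¬A ∨ C) at every k in [6,j-1].
  j=6: C false.
  j=7: C holds; (¬A ∨ C) holds at every k in [6,6] → satisfied.

Holds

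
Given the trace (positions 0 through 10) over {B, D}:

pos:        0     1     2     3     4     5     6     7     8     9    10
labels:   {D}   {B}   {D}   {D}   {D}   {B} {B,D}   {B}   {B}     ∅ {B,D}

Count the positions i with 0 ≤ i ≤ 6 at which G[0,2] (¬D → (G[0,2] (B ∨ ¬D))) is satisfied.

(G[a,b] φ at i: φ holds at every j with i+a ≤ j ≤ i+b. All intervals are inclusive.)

Evaluate at each i in [0,6]:
  i=0: ✗ (fails at j=1)
  i=1: ✗ (fails at j=1)
  i=2: ✓ (all of [2,4])
  i=3: ✓ (all of [3,5])
  i=4: ✓ (all of [4,6])
  i=5: ✓ (all of [5,7])
  i=6: ✓ (all of [6,8])
Positions where it holds: {2, 3, 4, 5, 6} → 5.

5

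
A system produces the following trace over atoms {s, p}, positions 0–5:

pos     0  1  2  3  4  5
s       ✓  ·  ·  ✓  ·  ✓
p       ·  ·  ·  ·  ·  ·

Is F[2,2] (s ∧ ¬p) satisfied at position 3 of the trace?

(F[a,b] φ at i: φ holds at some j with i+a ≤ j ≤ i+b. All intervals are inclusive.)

Holds

Check (s ∧ ¬p) at each j in [5,5]:
  j=5: true
Found at j=5 → formula holds.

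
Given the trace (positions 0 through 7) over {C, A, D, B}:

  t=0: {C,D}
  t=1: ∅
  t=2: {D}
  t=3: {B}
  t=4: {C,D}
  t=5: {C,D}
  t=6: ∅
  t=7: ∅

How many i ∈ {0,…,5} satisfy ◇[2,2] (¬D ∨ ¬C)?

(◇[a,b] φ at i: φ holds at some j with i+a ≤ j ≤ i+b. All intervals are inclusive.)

Evaluate at each i in [0,5]:
  i=0: ✓ (witness j=2)
  i=1: ✓ (witness j=3)
  i=2: ✗ (none in [4,4])
  i=3: ✗ (none in [5,5])
  i=4: ✓ (witness j=6)
  i=5: ✓ (witness j=7)
Positions where it holds: {0, 1, 4, 5} → 4.

4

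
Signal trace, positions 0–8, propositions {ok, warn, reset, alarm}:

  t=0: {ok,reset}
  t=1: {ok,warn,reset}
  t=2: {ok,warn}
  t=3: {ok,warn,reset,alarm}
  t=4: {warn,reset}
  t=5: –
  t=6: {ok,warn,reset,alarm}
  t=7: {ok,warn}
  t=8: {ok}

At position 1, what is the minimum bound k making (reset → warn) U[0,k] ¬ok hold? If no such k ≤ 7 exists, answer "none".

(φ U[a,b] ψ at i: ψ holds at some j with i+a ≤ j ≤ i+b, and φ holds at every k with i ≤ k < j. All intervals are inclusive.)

Need earliest j ≥ 1 with ¬ok, and (reset → warn) at every k in [1,j-1].
  j=1: rhs fails.
  j=2: rhs fails.
  j=3: rhs fails.
  j=4: rhs holds; lhs holds on [1,3]. k = 3.

3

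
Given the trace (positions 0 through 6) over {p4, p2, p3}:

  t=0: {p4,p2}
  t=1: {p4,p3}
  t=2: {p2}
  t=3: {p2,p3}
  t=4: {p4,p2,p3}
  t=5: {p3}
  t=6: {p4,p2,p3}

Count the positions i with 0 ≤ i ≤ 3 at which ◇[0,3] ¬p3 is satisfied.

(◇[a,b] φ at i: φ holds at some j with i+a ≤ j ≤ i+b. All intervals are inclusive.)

Evaluate at each i in [0,3]:
  i=0: ✓ (witness j=0)
  i=1: ✓ (witness j=2)
  i=2: ✓ (witness j=2)
  i=3: ✗ (none in [3,6])
Positions where it holds: {0, 1, 2} → 3.

3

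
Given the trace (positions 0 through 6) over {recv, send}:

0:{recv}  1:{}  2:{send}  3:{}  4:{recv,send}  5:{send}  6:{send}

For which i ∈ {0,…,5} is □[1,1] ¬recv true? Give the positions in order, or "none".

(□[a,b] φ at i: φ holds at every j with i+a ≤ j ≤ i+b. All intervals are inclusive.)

0, 1, 2, 4, 5

Evaluate at each i in [0,5]:
  i=0: ✓ (all of [1,1])
  i=1: ✓ (all of [2,2])
  i=2: ✓ (all of [3,3])
  i=3: ✗ (fails at j=4)
  i=4: ✓ (all of [5,5])
  i=5: ✓ (all of [6,6])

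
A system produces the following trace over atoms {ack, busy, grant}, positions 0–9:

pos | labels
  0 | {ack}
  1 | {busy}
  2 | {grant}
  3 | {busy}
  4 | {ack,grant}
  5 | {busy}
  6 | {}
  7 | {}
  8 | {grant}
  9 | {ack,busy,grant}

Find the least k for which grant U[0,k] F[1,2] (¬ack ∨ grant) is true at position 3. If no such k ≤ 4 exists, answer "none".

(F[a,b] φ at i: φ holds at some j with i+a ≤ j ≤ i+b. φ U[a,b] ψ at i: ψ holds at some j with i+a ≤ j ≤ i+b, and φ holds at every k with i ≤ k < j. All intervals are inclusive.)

0

Need earliest j ≥ 3 with F[1,2] (¬ack ∨ grant), and grant at every k in [3,j-1].
  j=3: rhs holds (empty prefix). k = 0.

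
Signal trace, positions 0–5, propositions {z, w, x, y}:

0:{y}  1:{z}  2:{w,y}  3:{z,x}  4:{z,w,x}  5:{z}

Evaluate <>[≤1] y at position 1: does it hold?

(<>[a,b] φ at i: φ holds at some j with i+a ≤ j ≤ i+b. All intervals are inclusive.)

Yes

Check y at each j in [1,2]:
  j=1: false
  j=2: true
Found at j=2 → formula holds.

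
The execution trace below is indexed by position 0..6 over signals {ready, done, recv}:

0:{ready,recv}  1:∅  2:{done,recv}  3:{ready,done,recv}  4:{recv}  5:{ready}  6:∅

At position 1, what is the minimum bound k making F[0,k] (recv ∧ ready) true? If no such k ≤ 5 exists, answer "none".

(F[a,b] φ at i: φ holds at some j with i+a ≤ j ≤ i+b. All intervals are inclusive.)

2

Scan j = 1,2,… for (recv ∧ ready):
  j=1: fails
  j=2: fails
  j=3: holds
First hit at j=3, so smallest k = 3-1 = 2.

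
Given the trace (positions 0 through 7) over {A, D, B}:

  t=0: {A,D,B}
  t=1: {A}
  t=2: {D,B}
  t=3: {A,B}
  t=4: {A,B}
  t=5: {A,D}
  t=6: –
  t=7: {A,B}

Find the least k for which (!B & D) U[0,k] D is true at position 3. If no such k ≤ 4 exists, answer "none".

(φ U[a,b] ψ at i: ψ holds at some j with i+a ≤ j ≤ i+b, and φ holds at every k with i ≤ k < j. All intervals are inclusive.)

Need earliest j ≥ 3 with D, and (!B & D) at every k in [3,j-1].
  j=3: rhs fails.
  j=4: rhs fails.
  j=5: rhs holds but lhs fails at k=3.
  j=6: rhs fails.
  j=7: rhs fails.
No witness within the range → none.

none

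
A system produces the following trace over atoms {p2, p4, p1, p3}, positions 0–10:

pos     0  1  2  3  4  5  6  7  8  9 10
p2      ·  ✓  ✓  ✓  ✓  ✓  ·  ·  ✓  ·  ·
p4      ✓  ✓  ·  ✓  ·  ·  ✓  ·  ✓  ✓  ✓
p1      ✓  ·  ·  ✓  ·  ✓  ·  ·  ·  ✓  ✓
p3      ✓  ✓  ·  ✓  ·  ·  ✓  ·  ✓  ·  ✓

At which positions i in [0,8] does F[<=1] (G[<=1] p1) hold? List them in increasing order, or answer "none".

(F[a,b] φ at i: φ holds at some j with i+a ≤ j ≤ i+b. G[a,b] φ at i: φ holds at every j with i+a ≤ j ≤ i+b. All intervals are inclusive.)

8

Evaluate at each i in [0,8]:
  i=0: ✗ (none in [0,1])
  i=1: ✗ (none in [1,2])
  i=2: ✗ (none in [2,3])
  i=3: ✗ (none in [3,4])
  i=4: ✗ (none in [4,5])
  i=5: ✗ (none in [5,6])
  i=6: ✗ (none in [6,7])
  i=7: ✗ (none in [7,8])
  i=8: ✓ (witness j=9)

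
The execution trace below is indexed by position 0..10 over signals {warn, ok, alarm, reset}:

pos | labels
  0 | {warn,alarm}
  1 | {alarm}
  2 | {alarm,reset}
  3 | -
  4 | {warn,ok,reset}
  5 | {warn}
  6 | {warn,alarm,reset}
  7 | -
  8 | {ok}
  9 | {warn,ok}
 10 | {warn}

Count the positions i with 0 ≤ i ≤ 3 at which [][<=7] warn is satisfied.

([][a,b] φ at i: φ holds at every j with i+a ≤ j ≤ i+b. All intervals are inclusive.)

0

Evaluate at each i in [0,3]:
  i=0: ✗ (fails at j=1)
  i=1: ✗ (fails at j=1)
  i=2: ✗ (fails at j=2)
  i=3: ✗ (fails at j=3)
Positions where it holds: {} → 0.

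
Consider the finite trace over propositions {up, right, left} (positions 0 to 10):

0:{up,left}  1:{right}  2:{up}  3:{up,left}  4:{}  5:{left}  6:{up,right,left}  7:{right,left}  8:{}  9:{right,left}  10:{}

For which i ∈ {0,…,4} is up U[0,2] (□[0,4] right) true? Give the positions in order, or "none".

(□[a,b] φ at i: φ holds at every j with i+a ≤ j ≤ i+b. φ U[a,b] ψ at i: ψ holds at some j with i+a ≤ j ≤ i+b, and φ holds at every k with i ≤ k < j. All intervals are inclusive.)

none

Evaluate at each i in [0,4]:
  i=0: ✗ (no rhs in [0,2])
  i=1: ✗ (no rhs in [1,3])
  i=2: ✗ (no rhs in [2,4])
  i=3: ✗ (no rhs in [3,5])
  i=4: ✗ (no rhs in [4,6])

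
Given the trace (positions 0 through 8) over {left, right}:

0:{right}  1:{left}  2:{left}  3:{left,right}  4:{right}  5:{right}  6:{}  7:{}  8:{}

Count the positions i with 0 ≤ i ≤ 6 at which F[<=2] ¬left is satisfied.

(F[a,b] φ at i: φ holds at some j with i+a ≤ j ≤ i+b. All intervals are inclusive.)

Evaluate at each i in [0,6]:
  i=0: ✓ (witness j=0)
  i=1: ✗ (none in [1,3])
  i=2: ✓ (witness j=4)
  i=3: ✓ (witness j=4)
  i=4: ✓ (witness j=4)
  i=5: ✓ (witness j=5)
  i=6: ✓ (witness j=6)
Positions where it holds: {0, 2, 3, 4, 5, 6} → 6.

6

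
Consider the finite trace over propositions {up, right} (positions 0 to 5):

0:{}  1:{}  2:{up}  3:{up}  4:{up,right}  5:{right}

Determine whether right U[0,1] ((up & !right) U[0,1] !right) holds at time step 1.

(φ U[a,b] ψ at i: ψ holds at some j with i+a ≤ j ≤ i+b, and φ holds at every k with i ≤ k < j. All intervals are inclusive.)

Need some j in [1,2] with ((up & !right) U[0,1] !right), and right at every k in [1,j-1].
  j=1: ((up & !right) U[0,1] !right) holds; no prefix to check → satisfied.

Holds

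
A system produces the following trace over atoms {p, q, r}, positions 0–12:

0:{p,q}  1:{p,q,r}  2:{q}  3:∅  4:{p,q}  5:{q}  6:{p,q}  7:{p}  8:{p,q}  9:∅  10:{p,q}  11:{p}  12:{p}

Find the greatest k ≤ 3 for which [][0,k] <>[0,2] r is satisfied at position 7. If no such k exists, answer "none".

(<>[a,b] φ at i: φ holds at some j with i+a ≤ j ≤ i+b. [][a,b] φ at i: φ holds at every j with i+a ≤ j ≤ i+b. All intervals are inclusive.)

none

<>[0,2] r must hold from j=7 onward; find where it first fails.
  j=7: fails → no k works.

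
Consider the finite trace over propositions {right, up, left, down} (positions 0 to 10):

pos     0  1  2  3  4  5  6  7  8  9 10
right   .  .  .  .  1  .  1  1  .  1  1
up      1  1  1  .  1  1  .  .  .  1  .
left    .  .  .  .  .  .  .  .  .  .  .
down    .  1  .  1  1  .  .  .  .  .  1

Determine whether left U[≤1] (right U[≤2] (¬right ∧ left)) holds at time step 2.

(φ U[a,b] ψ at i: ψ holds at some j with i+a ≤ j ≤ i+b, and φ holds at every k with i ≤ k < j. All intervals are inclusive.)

Need some j in [2,3] with (right U[≤2] (¬right ∧ left)), and left at every k in [2,j-1].
  j=2: (right U[≤2] (¬right ∧ left)) — fails.
  j=3: (right U[≤2] (¬right ∧ left)) — fails.
No j in the window works → until fails.

Does not hold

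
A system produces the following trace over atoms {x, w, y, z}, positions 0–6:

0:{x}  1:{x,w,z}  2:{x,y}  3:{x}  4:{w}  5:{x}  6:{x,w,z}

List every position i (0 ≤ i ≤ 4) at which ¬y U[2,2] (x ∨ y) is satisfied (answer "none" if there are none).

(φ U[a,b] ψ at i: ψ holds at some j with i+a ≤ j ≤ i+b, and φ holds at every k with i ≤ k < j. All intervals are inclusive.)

0, 3, 4

Evaluate at each i in [0,4]:
  i=0: ✓ (rhs at j=2; lhs holds on [0,1])
  i=1: ✗ (lhs fails at k=2 before rhs at j=3)
  i=2: ✗ (no rhs in [4,4])
  i=3: ✓ (rhs at j=5; lhs holds on [3,4])
  i=4: ✓ (rhs at j=6; lhs holds on [4,5])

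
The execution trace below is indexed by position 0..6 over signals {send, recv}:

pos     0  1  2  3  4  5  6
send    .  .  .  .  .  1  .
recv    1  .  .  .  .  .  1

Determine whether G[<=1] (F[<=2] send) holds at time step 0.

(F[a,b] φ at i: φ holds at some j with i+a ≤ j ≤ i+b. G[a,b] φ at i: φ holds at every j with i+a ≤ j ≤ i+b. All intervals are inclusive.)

No

Check F[<=2] send at every j in [0,1]:
  j=0: fails (none in [0,2])
  j=1: fails (none in [1,3])
Fails at j=0 → formula fails.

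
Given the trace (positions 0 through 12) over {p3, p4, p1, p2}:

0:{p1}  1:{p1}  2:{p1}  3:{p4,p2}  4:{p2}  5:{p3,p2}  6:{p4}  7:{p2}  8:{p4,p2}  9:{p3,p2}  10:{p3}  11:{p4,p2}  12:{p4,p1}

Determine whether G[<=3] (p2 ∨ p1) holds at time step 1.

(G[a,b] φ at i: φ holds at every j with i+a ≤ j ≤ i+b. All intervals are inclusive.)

Yes

Check (p2 ∨ p1) at every j in [1,4]:
  j=1: true
  j=2: true
  j=3: true
  j=4: true
All positions satisfy it → formula holds.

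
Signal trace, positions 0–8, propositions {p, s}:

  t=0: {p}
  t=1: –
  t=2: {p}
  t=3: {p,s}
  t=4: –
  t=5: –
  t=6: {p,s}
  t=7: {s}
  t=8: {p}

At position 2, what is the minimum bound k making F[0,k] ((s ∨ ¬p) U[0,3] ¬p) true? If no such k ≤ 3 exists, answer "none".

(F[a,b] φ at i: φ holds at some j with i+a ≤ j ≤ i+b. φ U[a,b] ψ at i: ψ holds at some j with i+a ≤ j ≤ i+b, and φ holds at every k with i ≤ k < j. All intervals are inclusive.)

Scan j = 2,3,… for ((s ∨ ¬p) U[0,3] ¬p):
  j=2: fails
  j=3: holds
First hit at j=3, so smallest k = 3-2 = 1.

1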